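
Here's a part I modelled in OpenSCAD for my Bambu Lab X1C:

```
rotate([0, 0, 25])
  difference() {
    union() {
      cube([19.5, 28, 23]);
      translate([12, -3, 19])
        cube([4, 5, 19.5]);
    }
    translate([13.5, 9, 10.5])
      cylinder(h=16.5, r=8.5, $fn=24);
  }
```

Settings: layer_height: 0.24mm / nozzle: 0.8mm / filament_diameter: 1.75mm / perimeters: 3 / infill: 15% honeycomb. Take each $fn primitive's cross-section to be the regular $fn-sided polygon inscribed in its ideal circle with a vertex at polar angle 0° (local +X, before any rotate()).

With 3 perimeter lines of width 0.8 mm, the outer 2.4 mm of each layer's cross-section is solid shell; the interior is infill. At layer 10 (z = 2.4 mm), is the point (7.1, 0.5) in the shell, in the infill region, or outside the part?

outside

At z = 2.4 mm: the 19.5×28 cube contributes its full rectangle; the cube at (12, -3) does not reach this height (z outside [19, 38.5]); Taking the union: only the 19.5×28 cube is present, so the union is just that shape — 1 connected region; the cylinder at (13.5, 9) is not intersected at this z (z outside [10.5, 27]); Subtracting the remaining from the first: none of the subtracted shapes is present at this height, so the result so far is unchanged — 1 connected region; (rotated 25° about Z; rotation is an isometry so areas/perimeters/island counts are preserved). Overall, the cross-section is a single solid region. Undo the 25° rotation: the query point maps to (6.646, -2.547) in the un-rotated model frame. The nearest boundary edge runs (0.00, 0.00)→(19.50, 0.00); distance from the point to it = 2.55 mm. The point is not inside any of the regions above, so it lies outside the cross-section (2.55 mm from the nearest boundary).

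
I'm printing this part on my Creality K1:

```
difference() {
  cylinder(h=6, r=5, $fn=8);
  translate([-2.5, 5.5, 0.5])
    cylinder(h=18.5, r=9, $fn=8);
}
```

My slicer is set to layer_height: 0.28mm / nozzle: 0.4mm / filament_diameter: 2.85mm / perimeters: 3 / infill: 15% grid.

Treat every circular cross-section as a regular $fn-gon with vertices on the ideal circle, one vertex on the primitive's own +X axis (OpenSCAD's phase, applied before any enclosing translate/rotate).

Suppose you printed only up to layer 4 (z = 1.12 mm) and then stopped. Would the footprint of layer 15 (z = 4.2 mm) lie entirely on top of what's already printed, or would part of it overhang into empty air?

Compare the two slices. At z = 1.12: the r=5 cylinder contributes a regular 8-gon of circumradius 5 (area = (8/2)·5.000²·sin(360°/8) = 70.71 mm²); the cylinder at (-2.5, 5.5): section is a regular 8-gon, circumradius r=9 (area = (8/2)·9.000²·sin(360°/8) = 229.10 mm²); Subtracting the remaining from the first: starting from the r=5 cylinder (70.71 mm²), the r=9 cylinder at (-2.5, 5.5) partially overlaps it — only the 54.97 mm² overlap (of its 229.10 mm²) is removed, clipping the outline — area = 15.74 mm². At z = 4.2: the r=5 cylinder gives a regular 8-gon of circumradius 5 (constant along its height) (area = (8/2)·5.000²·sin(360°/8) = 70.71 mm²); the cylinder at (-2.5, 5.5): section is a regular 8-gon, circumradius r=9 (area = (8/2)·9.000²·sin(360°/8) = 229.10 mm²); Subtracting the remaining from the first: starting from the r=5 cylinder (70.71 mm²), the r=9 cylinder at (-2.5, 5.5) partially overlaps it — only the 54.97 mm² overlap (of its 229.10 mm²) is removed, clipping the outline — area = 15.74 mm². Checking containment: the cross-section at z = 4.2 is a subset of the cross-section at z = 1.12.

entirely on top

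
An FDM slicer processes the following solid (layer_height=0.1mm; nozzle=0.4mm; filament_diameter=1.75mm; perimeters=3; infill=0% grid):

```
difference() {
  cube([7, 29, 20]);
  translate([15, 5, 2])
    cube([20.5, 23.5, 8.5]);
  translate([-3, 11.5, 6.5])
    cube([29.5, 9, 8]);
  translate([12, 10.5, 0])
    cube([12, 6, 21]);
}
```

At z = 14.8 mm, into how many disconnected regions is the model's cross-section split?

1

At z = 14.8 mm: the 7×29 cube contributes its full rectangle; the cube at (15, 5) does not reach this height (z outside [2, 10.5]); the cube at (-3, 11.5) is not intersected at this z (z outside [6.5, 14.5]); the 12×6 cube at (12, 10.5) contributes its full rectangle; Taking the first minus the rest: starting from the 7×29 cube, the 12×6 cube at (12, 10.5) misses the remaining region (no effect) — 1 connected region. The result has 1 disconnected region.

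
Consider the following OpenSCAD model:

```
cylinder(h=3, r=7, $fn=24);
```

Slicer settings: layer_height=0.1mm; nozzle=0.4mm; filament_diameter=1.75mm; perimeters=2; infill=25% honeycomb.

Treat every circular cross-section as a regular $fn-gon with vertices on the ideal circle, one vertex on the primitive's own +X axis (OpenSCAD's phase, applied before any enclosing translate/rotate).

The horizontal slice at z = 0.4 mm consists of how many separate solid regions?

At z = 0.4 mm: the r=7 cylinder contributes a regular 24-gon of circumradius 7. The result has 1 disconnected region.

1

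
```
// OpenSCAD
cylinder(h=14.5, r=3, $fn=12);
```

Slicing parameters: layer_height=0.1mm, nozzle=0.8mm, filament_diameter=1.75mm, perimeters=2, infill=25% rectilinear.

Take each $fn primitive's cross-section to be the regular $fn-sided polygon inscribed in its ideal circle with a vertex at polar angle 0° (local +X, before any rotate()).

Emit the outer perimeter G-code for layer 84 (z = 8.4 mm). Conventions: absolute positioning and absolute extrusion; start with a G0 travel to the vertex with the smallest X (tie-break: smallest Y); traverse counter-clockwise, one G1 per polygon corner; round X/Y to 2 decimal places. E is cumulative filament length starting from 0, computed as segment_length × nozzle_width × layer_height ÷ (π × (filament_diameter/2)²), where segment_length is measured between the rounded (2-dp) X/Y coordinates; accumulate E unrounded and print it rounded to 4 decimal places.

G0 X-3.00 Y0.00 Z8.40
G1 X-2.60 Y-1.50 E0.0516
G1 X-1.50 Y-2.60 E0.1034
G1 X0.00 Y-3.00 E0.1550
G1 X1.50 Y-2.60 E0.2066
G1 X2.60 Y-1.50 E0.2584
G1 X3.00 Y0.00 E0.3100
G1 X2.60 Y1.50 E0.3616
G1 X1.50 Y2.60 E0.4134
G1 X0.00 Y3.00 E0.4650
G1 X-1.50 Y2.60 E0.5167
G1 X-2.60 Y1.50 E0.5684
G1 X-3.00 Y0.00 E0.6200

At z = 8.4 mm: the cylinder: section is a regular 12-gon, circumradius r=3. The outline is a single polygon with 12 vertices. Extrusion per mm of travel: 0.8 × 0.1 / (π × 0.875²) = 0.033260. Accumulating E over each segment gives final E = 0.6200.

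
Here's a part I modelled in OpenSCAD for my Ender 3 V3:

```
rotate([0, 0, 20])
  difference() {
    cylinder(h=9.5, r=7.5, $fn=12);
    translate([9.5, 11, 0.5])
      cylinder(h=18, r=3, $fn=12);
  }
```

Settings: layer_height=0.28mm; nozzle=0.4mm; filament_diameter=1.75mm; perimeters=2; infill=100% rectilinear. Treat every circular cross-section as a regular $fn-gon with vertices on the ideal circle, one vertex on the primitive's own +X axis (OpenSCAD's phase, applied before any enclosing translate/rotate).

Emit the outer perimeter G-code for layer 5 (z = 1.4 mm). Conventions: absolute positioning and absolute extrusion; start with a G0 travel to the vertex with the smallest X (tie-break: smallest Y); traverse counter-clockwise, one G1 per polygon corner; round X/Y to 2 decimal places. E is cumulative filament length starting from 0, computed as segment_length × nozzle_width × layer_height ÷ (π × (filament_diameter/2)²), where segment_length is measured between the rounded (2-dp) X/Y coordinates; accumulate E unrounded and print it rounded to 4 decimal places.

At z = 1.4 mm: the cylinder: section is a regular 12-gon, circumradius r=7.5; the cylinder at (9.5, 11): section is a regular 12-gon, circumradius r=3; Taking the first minus the rest: starting from the r=7.5 cylinder, the r=3 cylinder at (9.5, 11) misses the remaining region (no effect) — 1 connected region; (whole slice rotated 20° about Z — lengths, areas and connectivity unchanged). The outline is a single polygon with 12 vertices. Extrusion per mm of travel: 0.4 × 0.28 / (π × 0.875²) = 0.046564. Accumulating E over each segment gives final E = 2.1703.

G0 X-7.39 Y1.30 Z1.40
G1 X-7.05 Y-2.57 E0.1809
G1 X-4.82 Y-5.75 E0.3618
G1 X-1.30 Y-7.39 E0.5426
G1 X2.57 Y-7.05 E0.7235
G1 X5.75 Y-4.82 E0.9043
G1 X7.39 Y-1.30 E1.0851
G1 X7.05 Y2.57 E1.2660
G1 X4.82 Y5.75 E1.4469
G1 X1.30 Y7.39 E1.6277
G1 X-2.57 Y7.05 E1.8086
G1 X-5.75 Y4.82 E1.9895
G1 X-7.39 Y1.30 E2.1703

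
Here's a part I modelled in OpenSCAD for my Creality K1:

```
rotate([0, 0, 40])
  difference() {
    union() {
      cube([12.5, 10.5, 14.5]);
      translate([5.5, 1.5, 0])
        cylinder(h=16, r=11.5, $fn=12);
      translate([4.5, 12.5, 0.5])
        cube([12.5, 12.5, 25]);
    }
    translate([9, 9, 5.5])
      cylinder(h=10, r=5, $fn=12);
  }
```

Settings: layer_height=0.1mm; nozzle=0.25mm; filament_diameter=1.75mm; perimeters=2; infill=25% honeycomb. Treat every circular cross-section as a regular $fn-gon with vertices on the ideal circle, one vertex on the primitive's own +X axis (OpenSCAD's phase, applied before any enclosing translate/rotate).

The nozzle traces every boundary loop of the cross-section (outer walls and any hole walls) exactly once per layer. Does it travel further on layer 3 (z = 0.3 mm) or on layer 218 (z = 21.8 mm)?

Layer 3 (z = 0.3): the cube is present — its section is the full 12.5×10.5 rectangle (perimeter 46.00 mm); the r=11.5 cylinder at (5.5, 1.5) gives a regular 12-gon of circumradius 11.5 (constant along its height) (perimeter = 2·12·11.500·sin(180°/12) = 71.43 mm); the cube at (4.5, 12.5) is not intersected at this z (z outside [0.5, 25.5]); Merging all regions: the regions partially overlap (shared area 131.21 mm²), so the edge portions inside another operand are dropped and the merged outline is re-measured after clipping — boundary = 71.60 mm; the cylinder at (9, 9) is absent (z outside [5.5, 15.5]); After the difference (first − rest): none of the subtracted shapes is present at this height, so the result so far is unchanged — boundary = 71.60 mm; (rotated 40° about Z; rotation is an isometry so areas/perimeters/island counts are preserved). So its perimeter = 71.60 mm. Layer 218 (z = 21.8): the cube does not reach this height (z outside [0, 14.5]); the cylinder at (5.5, 1.5) is not intersected at this z (z outside [0, 16]); the cube at (4.5, 12.5) (footprint 12.5×12.5) is included at this height (perimeter 50.00 mm); Taking the union: only the 12.5×12.5 cube at (4.5, 12.5) is present, so the union is just that shape — boundary = 50.00 mm; the cylinder at (9, 9) is absent (z outside [5.5, 15.5]); After the difference (first − rest): none of the subtracted shapes is present at this height, so the result so far is unchanged — boundary = 50.00 mm; (whole slice rotated 40° about Z — lengths, areas and connectivity unchanged). So its perimeter = 50.00 mm. Layer 3 is larger (71.60 vs 50.00 mm).

layer 3 (z = 0.3 mm)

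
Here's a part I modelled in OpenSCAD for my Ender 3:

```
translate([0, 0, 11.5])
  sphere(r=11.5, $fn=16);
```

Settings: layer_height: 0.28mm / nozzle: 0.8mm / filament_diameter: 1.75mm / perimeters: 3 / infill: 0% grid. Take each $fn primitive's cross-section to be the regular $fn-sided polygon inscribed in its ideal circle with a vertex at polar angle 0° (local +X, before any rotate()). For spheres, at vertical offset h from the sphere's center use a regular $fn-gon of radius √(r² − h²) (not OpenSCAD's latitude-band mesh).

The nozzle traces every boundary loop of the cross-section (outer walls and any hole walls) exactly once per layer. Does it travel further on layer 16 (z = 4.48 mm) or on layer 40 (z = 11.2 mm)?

layer 40 (z = 11.2 mm)

Layer 16 (z = 4.48): the r=11.5 sphere slices to a regular 16-gon of circumradius 9.109 (√(r²−h²) with h=7.02 from center) (perimeter = 2·16·9.109·sin(180°/16) = 56.87 mm). So its perimeter = 56.87 mm. Layer 40 (z = 11.2): the sphere: section is a regular 16-gon, circumradius = √(r²−h²) = √(11.5²−0.3²) = 11.496 (perimeter = 2·16·11.496·sin(180°/16) = 71.77 mm). So its perimeter = 71.77 mm. Layer 40 is larger (71.77 vs 56.87 mm).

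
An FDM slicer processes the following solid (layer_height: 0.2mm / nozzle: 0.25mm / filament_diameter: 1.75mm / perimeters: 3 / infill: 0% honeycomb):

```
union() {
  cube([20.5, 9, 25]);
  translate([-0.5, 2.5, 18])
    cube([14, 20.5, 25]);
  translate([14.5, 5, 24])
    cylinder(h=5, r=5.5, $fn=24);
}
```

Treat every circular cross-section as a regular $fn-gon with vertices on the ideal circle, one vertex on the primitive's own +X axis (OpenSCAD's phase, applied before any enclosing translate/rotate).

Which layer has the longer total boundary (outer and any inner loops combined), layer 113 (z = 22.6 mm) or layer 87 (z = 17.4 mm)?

Layer 113 (z = 22.6): the cube (footprint 20.5×9) is included at this height (perimeter 59.00 mm); the 14×20.5 cube at (-0.5, 2.5) contributes its full rectangle (perimeter 69.00 mm); the cylinder at (14.5, 5) does not reach this height (z outside [24, 29]); Combining (union): the regions partially overlap (shared area 87.75 mm²), so the edge portions inside another operand are dropped and the merged outline is re-measured after clipping — boundary = 88.00 mm. So its perimeter = 88.00 mm. Layer 87 (z = 17.4): the cube is present — its section is the full 20.5×9 rectangle (perimeter 59.00 mm); the cube at (-0.5, 2.5) is not intersected at this z (z outside [18, 43]); the cylinder at (14.5, 5) is not intersected at this z (z outside [24, 29]); Combining (union): only the 20.5×9 cube is present, so the union is just that shape — boundary = 59.00 mm. So its perimeter = 59.00 mm. Layer 113 is larger (88.00 vs 59.00 mm).

layer 113 (z = 22.6 mm)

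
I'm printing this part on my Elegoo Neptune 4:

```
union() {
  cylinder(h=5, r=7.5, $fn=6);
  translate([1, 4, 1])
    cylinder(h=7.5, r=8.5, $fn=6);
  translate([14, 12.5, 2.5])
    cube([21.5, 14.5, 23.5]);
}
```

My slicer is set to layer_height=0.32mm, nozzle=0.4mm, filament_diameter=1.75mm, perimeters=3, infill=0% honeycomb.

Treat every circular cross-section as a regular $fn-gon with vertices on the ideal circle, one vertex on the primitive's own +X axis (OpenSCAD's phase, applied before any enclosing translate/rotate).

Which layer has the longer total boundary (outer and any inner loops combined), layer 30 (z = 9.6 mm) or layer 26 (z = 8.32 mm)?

Layer 30 (z = 9.6): the cylinder is not intersected at this z (z outside [0, 5]); the cylinder at (1, 4) is not intersected at this z (z outside [1, 8.5]); the cube at (14, 12.5) is present — its section is the full 21.5×14.5 rectangle (perimeter 72.00 mm); Merging all regions: only the 21.5×14.5 cube at (14, 12.5) is present, so the union is just that shape — boundary = 72.00 mm. So its perimeter = 72.00 mm. Layer 26 (z = 8.32): the cylinder is not intersected at this z (z outside [0, 5]); the r=8.5 cylinder at (1, 4) gives a regular 6-gon of circumradius 8.5 (constant along its height) (perimeter = 2·6·8.500·sin(180°/6) = 51.00 mm); the cube at (14, 12.5) (footprint 21.5×14.5) is included at this height (perimeter 72.00 mm); Combining (union): the 2 present regions are separate (no shared area or edge), so areas and boundary lengths simply add and each stays a separate island — boundary = 123.00 mm. So its perimeter = 123.00 mm. Layer 26 is larger (123.00 vs 72.00 mm).

layer 26 (z = 8.32 mm)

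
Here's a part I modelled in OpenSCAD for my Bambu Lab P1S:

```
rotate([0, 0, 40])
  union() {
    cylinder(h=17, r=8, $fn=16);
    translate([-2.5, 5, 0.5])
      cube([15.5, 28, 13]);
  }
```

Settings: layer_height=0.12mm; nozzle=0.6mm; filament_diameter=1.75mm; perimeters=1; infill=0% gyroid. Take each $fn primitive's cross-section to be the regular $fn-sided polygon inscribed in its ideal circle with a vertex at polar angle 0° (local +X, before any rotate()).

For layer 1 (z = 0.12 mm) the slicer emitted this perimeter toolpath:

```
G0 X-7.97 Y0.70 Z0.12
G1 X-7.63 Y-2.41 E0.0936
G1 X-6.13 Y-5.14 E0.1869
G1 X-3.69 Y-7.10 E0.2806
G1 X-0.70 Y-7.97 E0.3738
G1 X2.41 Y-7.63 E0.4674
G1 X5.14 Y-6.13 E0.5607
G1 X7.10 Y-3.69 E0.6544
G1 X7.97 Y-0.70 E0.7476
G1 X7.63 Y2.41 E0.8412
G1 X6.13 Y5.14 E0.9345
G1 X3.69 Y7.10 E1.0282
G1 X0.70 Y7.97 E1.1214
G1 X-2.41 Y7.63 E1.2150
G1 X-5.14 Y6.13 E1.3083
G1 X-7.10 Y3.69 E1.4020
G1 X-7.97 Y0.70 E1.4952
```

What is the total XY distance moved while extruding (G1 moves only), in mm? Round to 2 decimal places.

Sum the Euclidean lengths of each G1 segment: total = 49.95 mm.

49.95 mm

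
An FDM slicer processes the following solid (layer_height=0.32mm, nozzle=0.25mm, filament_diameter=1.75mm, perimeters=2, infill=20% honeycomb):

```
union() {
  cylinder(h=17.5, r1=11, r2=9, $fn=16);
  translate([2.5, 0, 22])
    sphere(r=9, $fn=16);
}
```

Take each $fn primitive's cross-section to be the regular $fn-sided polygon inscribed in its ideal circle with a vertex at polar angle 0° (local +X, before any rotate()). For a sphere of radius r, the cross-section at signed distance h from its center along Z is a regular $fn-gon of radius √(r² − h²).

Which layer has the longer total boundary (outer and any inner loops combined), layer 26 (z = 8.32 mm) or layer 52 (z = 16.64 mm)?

Layer 26 (z = 8.32): the cone contributes a regular 16-gon of circumradius 10.049 (interpolated between r1=11 and r2=9 at t=0.475) (perimeter = 2·16·10.049·sin(180°/16) = 62.74 mm); the sphere at (2.5, 0) is absent (|z−center|=13.680 > r=9); Merging all regions: only the cone is present, so the union is just that shape — boundary = 62.74 mm. So its perimeter = 62.74 mm. Layer 52 (z = 16.64): the cone contributes a regular 16-gon of circumradius 9.098 (interpolated between r1=11 and r2=9 at t=0.951) (perimeter = 2·16·9.098·sin(180°/16) = 56.80 mm); the r=9 sphere at (2.5, 0) slices to a regular 16-gon of circumradius 7.230 (√(r²−h²) with h=5.36 from center) (perimeter = 2·16·7.230·sin(180°/16) = 45.14 mm); Taking the union: the regions partially overlap (shared area 154.80 mm²), so the edge portions inside another operand are dropped and the merged outline is re-measured after clipping — boundary = 57.49 mm. So its perimeter = 57.49 mm. Layer 26 is larger (62.74 vs 57.49 mm).

layer 26 (z = 8.32 mm)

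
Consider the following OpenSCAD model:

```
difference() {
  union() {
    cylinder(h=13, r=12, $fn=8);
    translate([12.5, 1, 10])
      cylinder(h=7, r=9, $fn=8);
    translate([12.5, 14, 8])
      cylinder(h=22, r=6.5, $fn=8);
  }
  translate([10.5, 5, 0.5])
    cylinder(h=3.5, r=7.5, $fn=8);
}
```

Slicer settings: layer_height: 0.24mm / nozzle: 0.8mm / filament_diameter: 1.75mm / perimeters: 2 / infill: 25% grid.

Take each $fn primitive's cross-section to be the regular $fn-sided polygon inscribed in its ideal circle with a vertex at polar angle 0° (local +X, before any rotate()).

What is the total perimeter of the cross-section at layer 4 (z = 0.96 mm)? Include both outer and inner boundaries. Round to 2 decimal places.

At z = 0.96 mm: the r=12 cylinder contributes a regular 8-gon of circumradius 12 (perimeter = 2·8·12.000·sin(180°/8) = 73.48 mm); the cylinder at (12.5, 1) is absent (z outside [10, 17]); the cylinder at (12.5, 14) is absent (z outside [8, 30]); Combining (union): only the r=12 cylinder is present, so the union is just that shape — boundary = 73.48 mm; the r=7.5 cylinder at (10.5, 5) gives a regular 8-gon of circumradius 7.5 (constant along its height) (perimeter = 2·8·7.500·sin(180°/8) = 45.92 mm); Subtracting the remaining from the first: starting from the result so far, the r=7.5 cylinder at (10.5, 5) partially overlaps it — only the 66.50 mm² overlap (of its 159.10 mm²) is removed, clipping the outline — boundary = 75.51 mm. Overall, the cross-section is a single solid region. Total boundary length (outer) = 75.51 mm.

75.51 mm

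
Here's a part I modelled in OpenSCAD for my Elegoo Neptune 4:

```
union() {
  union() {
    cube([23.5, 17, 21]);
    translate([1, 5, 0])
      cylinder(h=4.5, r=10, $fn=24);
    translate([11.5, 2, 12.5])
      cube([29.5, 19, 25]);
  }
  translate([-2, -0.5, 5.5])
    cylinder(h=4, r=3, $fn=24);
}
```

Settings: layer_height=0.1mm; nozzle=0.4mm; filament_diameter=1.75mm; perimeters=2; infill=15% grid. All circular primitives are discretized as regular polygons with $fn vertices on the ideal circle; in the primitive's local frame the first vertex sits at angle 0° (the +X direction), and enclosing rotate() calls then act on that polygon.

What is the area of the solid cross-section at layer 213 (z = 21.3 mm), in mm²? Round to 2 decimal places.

At z = 21.3 mm: the cube does not reach this height (z outside [0, 21]); the cylinder at (1, 5) does not reach this height (z outside [0, 4.5]); the cube at (11.5, 2) (footprint 29.5×19) is included at this height (area 560.50 mm²); Combining (union): only the 29.5×19 cube at (11.5, 2) is present, so the union is just that shape — area = 560.50 mm²; the cylinder at (-2, -0.5) is absent (z outside [5.5, 9.5]); Taking the union: only the result so far is present, so the union is just that shape — area = 560.50 mm². Overall, the cross-section is a single solid region. Net area = 560.50 mm².

560.50 mm²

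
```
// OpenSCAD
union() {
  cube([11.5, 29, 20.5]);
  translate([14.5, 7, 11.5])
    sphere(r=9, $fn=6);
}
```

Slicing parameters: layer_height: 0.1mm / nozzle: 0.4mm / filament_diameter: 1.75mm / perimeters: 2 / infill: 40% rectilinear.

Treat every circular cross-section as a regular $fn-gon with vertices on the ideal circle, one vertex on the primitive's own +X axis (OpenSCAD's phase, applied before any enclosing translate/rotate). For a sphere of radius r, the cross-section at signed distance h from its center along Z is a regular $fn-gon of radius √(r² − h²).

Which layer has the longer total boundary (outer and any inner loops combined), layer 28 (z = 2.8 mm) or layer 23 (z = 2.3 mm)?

Layer 28 (z = 2.8): the cube (footprint 11.5×29) is included at this height (perimeter 81.00 mm); the r=9 sphere at (14.5, 7) contributes a regular 6-gon of circumradius √(9²−8.7²) = 2.304 (perimeter = 2·6·2.304·sin(180°/6) = 13.83 mm); Combining (union): the 2 present regions are separate (no shared area or edge), so areas and boundary lengths simply add and each stays a separate island — boundary = 94.83 mm. So its perimeter = 94.83 mm. Layer 23 (z = 2.3): the 11.5×29 cube contributes its full rectangle (perimeter 81.00 mm); the sphere at (14.5, 7) is absent (|z−center|=9.200 > r=9); Combining (union): only the 11.5×29 cube is present, so the union is just that shape — boundary = 81.00 mm. So its perimeter = 81.00 mm. Layer 28 is larger (94.83 vs 81.00 mm).

layer 28 (z = 2.8 mm)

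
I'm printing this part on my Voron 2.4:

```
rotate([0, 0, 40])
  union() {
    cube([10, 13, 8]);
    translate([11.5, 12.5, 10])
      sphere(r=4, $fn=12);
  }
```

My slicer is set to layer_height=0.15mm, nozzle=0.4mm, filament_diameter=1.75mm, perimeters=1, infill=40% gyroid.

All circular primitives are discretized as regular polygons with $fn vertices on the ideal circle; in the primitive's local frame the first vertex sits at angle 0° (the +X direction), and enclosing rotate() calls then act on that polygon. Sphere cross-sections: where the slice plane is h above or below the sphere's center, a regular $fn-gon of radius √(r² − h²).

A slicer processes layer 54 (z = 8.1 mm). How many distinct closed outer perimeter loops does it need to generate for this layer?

1

At z = 8.1 mm: the cube is not intersected at this z (z outside [0, 8]); the r=4 sphere at (11.5, 12.5) slices to a regular 12-gon of circumradius 3.520 (√(r²−h²) with h=1.9 from center); Taking the union: only the r=4 sphere at (11.5, 12.5) is present, so the union is just that shape — 1 connected region; (rotated 40° about Z; rotation is an isometry so areas/perimeters/island counts are preserved). The result has 1 disconnected region.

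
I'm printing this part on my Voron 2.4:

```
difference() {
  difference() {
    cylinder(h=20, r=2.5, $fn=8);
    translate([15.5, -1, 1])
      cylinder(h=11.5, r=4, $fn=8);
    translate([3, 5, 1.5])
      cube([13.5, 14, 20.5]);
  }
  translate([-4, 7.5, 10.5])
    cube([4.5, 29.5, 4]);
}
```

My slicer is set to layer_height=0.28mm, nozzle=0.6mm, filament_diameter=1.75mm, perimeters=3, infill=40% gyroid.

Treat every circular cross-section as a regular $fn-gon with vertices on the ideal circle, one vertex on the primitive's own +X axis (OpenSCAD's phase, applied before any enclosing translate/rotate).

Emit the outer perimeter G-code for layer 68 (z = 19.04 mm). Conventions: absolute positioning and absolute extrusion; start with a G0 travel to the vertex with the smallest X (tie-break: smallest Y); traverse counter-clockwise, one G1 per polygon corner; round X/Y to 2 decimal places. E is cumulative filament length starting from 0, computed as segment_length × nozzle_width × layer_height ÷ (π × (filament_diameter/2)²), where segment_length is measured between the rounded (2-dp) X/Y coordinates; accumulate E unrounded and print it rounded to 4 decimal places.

G0 X-2.50 Y0.00 Z19.04
G1 X-1.77 Y-1.77 E0.1337
G1 X0.00 Y-2.50 E0.2675
G1 X1.77 Y-1.77 E0.4012
G1 X2.50 Y0.00 E0.5349
G1 X1.77 Y1.77 E0.6686
G1 X0.00 Y2.50 E0.8024
G1 X-1.77 Y1.77 E0.9361
G1 X-2.50 Y0.00 E1.0698

At z = 19.04 mm: the r=2.5 cylinder gives a regular 8-gon of circumradius 2.5 (constant along its height); the cylinder at (15.5, -1) is absent (z outside [1, 12.5]); the cube at (3, 5) (footprint 13.5×14) is included at this height; After the difference (first − rest): starting from the r=2.5 cylinder, the 13.5×14 cube at (3, 5) misses the remaining region (no effect) — 1 connected region; the cube at (-4, 7.5) is absent (z outside [10.5, 14.5]); After the difference (first − rest): none of the subtracted shapes is present at this height, so that combined region is unchanged — 1 connected region. The outline is a single polygon with 8 vertices. Extrusion per mm of travel: 0.6 × 0.28 / (π × 0.875²) = 0.069846. Accumulating E over each segment gives final E = 1.0698.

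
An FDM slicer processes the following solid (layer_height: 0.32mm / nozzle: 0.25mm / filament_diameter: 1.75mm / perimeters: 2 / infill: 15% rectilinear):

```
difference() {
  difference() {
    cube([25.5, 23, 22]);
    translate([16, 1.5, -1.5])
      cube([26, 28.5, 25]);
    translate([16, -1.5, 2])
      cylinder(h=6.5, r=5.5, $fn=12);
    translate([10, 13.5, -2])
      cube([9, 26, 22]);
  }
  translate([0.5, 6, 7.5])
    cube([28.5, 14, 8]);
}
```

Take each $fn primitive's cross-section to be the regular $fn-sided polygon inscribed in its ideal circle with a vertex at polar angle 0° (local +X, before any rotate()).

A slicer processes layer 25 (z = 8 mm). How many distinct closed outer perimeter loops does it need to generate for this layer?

2

At z = 8 mm: the 25.5×23 cube contributes its full rectangle; the cube at (16, 1.5) is present — its section is the full 26×28.5 rectangle; the r=5.5 cylinder at (16, -1.5) gives a regular 12-gon of circumradius 5.5 (constant along its height); the 9×26 cube at (10, 13.5) contributes its full rectangle; Subtracting the remaining from the first: starting from the 25.5×23 cube, the 26×28.5 cube at (16, 1.5) partially overlaps it — only the 204.25 mm² overlap (of its 741.00 mm²) is removed, clipping the outline; the r=5.5 cylinder at (16, -1.5) partially overlaps it — only the 22.06 mm² overlap (of its 90.75 mm²) is removed, clipping the outline; the 9×26 cube at (10, 13.5) partially overlaps it — only the 57.00 mm² overlap (of its 234.00 mm²) is removed, clipping the outline — 2 connected regions; the 28.5×14 cube at (0.5, 6) contributes its full rectangle; Taking the first minus the rest: starting from that combined region, the 28.5×14 cube at (0.5, 6) partially overlaps it — only the 178.00 mm² overlap (of its 399.00 mm²) is removed, clipping the outline — 2 connected regions. The result has 2 disconnected regions.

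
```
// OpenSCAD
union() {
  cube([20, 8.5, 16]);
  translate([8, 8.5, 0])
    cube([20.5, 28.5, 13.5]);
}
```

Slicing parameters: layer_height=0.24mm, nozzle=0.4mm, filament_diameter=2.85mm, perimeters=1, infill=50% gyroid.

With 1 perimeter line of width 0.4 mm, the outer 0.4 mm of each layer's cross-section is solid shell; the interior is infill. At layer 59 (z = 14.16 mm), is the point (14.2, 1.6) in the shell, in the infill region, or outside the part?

infill

At z = 14.16 mm: the cube is present — its section is the full 20×8.5 rectangle; the cube at (8, 8.5) does not reach this height (z outside [0, 13.5]); Combining (union): only the 20×8.5 cube is present, so the union is just that shape — 1 connected region. Overall, the cross-section is a single solid region. The nearest boundary edge runs (0.00, 0.00)→(20.00, 0.00); distance from the point to it = 1.60 mm. The point is inside the cross-section and 1.60 mm from the nearest boundary — more than the 0.4 mm shell width (1 × 0.4), so it's in the infill interior.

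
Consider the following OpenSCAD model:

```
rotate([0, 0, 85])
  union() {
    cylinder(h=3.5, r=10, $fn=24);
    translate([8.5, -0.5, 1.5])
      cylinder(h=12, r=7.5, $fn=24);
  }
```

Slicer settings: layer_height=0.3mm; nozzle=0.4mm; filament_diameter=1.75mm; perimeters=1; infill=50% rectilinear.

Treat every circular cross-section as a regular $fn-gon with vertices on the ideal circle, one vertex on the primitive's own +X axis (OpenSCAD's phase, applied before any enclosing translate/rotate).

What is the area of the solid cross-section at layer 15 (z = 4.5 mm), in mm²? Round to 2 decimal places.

174.70 mm²

At z = 4.5 mm: the cylinder is not intersected at this z (z outside [0, 3.5]); the r=7.5 cylinder at (8.5, -0.5) gives a regular 24-gon of circumradius 7.5 (constant along its height) (area = (24/2)·7.500²·sin(360°/24) = 174.70 mm²); Combining (union): only the r=7.5 cylinder at (8.5, -0.5) is present, so the union is just that shape — area = 174.70 mm²; (whole slice rotated 85° about Z — lengths, areas and connectivity unchanged). Overall, the cross-section is a single solid region. Net area = 174.70 mm².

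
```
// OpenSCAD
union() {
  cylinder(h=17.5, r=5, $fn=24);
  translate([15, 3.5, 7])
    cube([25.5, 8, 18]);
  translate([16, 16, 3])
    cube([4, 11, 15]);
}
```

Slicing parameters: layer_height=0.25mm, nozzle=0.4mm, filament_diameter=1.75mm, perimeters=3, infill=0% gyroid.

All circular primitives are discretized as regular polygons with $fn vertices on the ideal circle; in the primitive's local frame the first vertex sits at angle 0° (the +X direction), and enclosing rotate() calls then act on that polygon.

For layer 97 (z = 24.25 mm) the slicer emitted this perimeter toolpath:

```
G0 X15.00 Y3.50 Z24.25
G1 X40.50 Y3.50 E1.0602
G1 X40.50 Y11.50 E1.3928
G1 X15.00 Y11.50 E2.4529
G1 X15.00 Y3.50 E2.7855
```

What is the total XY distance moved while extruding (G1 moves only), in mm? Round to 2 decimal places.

Sum the Euclidean lengths of each G1 segment: total = 67.00 mm.

67.00 mm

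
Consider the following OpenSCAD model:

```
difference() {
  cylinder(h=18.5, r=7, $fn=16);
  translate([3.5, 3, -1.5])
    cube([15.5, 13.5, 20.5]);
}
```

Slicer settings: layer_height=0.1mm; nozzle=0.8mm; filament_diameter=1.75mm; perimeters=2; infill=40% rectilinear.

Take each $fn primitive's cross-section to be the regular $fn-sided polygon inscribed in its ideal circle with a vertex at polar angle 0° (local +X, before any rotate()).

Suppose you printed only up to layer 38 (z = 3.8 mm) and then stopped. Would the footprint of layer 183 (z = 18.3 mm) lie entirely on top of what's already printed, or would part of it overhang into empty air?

Compare the two slices. At z = 3.8: the r=7 cylinder gives a regular 16-gon of circumradius 7 (constant along its height) (area = (16/2)·7.000²·sin(360°/16) = 150.01 mm²); the 15.5×13.5 cube at (3.5, 3) contributes its full rectangle (area 209.25 mm²); After the difference (first − rest): starting from the r=7 cylinder (150.01 mm²), the 15.5×13.5 cube at (3.5, 3) partially overlaps it — only the 4.80 mm² overlap (of its 209.25 mm²) is removed, clipping the outline — area = 145.21 mm². At z = 18.3: the cylinder: section is a regular 16-gon, circumradius r=7 (area = (16/2)·7.000²·sin(360°/16) = 150.01 mm²); the cube at (3.5, 3) is present — its section is the full 15.5×13.5 rectangle (area 209.25 mm²); Taking the first minus the rest: starting from the r=7 cylinder (150.01 mm²), the 15.5×13.5 cube at (3.5, 3) partially overlaps it — only the 4.80 mm² overlap (of its 209.25 mm²) is removed, clipping the outline — area = 145.21 mm². Checking containment: the cross-section at z = 18.3 is a subset of the cross-section at z = 3.8.

entirely on top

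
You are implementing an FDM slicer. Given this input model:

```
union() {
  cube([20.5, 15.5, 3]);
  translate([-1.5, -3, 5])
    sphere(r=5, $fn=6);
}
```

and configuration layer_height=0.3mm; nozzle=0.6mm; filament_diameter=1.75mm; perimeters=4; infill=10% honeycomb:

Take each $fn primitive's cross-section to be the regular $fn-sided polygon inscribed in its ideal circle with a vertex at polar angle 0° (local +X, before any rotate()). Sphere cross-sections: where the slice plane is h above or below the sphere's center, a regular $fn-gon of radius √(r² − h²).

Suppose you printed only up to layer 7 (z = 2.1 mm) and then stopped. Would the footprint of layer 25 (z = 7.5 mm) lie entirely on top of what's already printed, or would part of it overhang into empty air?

Compare the two slices. At z = 2.1: the cube (footprint 20.5×15.5) is included at this height (area 317.75 mm²); the r=5 sphere at (-1.5, -3) contributes a regular 6-gon of circumradius √(5²−2.9²) = 4.073 (area = (6/2)·4.073²·sin(360°/6) = 43.10 mm²); Merging all regions: the regions partially overlap — summed areas 360.85 mm² minus the doubly-counted overlap 0.36 mm² gives 360.49 mm² — area = 360.49 mm². At z = 7.5: the cube does not reach this height (z outside [0, 3]); the sphere at (-1.5, -3): section is a regular 6-gon, circumradius = √(r²−h²) = √(5²−2.5²) = 4.330 (area = (6/2)·4.330²·sin(360°/6) = 48.71 mm²); Taking the union: only the r=5 sphere at (-1.5, -3) is present, so the union is just that shape — area = 48.71 mm². Checking containment: at z = 7.5 the cross-section extends beyond the z = 2.1 cross-section by about 5.31 mm².

part overhangs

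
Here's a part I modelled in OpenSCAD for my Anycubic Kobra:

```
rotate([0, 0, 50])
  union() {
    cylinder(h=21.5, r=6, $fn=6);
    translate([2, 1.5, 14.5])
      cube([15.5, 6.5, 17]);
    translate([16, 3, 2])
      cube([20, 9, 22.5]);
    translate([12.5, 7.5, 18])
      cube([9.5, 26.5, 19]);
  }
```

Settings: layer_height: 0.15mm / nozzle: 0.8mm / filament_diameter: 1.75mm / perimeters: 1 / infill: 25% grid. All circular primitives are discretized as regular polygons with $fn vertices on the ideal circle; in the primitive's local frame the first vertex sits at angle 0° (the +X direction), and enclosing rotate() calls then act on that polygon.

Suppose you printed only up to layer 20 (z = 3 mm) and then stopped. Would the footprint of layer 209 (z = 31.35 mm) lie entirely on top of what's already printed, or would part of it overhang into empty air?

part overhangs

Compare the two slices. At z = 3: the r=6 cylinder contributes a regular 6-gon of circumradius 6 (area = (6/2)·6.000²·sin(360°/6) = 93.53 mm²); the cube at (2, 1.5) does not reach this height (z outside [14.5, 31.5]); the cube at (16, 3) is present — its section is the full 20×9 rectangle (area 180.00 mm²); the cube at (12.5, 7.5) is absent (z outside [18, 37]); Combining (union): the 2 present regions are separate (no shared area or edge), so areas and boundary lengths simply add and each stays a separate island — area = 273.53 mm²; (rotated 50° about Z; rotation is an isometry so areas/perimeters/island counts are preserved). At z = 31.35: the cylinder is absent (z outside [0, 21.5]); the cube at (2, 1.5) is present — its section is the full 15.5×6.5 rectangle (area 100.75 mm²); the cube at (16, 3) is absent (z outside [2, 24.5]); the cube at (12.5, 7.5) is present — its section is the full 9.5×26.5 rectangle (area 251.75 mm²); Taking the union: the regions partially overlap — summed areas 352.50 mm² minus the doubly-counted overlap 2.50 mm² gives 350.00 mm² — area = 350.00 mm²; (rotated 50° about Z; rotation is an isometry so areas/perimeters/island counts are preserved). Checking containment: at z = 31.35 the cross-section extends beyond the z = 3 cross-section by about 308.61 mm².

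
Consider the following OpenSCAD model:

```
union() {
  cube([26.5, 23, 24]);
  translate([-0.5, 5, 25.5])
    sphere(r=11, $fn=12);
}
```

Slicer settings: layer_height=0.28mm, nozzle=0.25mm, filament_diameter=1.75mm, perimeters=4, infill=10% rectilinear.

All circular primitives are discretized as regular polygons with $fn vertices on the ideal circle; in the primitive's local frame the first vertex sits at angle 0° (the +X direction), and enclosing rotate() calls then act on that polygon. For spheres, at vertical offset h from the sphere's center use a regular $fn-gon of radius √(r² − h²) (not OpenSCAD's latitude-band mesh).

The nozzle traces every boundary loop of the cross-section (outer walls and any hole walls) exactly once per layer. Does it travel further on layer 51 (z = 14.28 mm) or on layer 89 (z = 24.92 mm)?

layer 51 (z = 14.28 mm)

Layer 51 (z = 14.28): the 26.5×23 cube contributes its full rectangle (perimeter 99.00 mm); the sphere at (-0.5, 5) is absent (|z−center|=11.220 > r=11); Taking the union: only the 26.5×23 cube is present, so the union is just that shape — boundary = 99.00 mm. So its perimeter = 99.00 mm. Layer 89 (z = 24.92): the cube is not intersected at this z (z outside [0, 24]); the r=11 sphere at (-0.5, 5) slices to a regular 12-gon of circumradius 10.985 (√(r²−h²) with h=0.58 from center) (perimeter = 2·12·10.985·sin(180°/12) = 68.23 mm); Merging all regions: only the r=11 sphere at (-0.5, 5) is present, so the union is just that shape — boundary = 68.23 mm. So its perimeter = 68.23 mm. Layer 51 is larger (99.00 vs 68.23 mm).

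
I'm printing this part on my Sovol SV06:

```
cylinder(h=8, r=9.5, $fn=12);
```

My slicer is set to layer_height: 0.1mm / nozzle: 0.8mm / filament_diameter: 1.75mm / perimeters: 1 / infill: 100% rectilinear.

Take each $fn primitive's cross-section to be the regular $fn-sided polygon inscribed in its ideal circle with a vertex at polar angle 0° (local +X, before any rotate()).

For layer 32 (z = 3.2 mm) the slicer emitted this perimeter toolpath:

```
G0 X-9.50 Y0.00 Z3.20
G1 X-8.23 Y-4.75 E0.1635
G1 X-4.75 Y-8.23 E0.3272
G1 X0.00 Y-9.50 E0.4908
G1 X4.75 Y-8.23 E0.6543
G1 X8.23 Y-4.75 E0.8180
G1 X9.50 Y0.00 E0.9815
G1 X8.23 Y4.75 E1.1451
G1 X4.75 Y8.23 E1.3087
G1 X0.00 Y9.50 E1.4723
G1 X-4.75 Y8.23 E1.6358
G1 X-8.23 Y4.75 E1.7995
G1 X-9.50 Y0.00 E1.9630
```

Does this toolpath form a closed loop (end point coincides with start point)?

Start point (G0): (-9.50, 0.00). End point (last G1): the path returns to the start — closed.

yes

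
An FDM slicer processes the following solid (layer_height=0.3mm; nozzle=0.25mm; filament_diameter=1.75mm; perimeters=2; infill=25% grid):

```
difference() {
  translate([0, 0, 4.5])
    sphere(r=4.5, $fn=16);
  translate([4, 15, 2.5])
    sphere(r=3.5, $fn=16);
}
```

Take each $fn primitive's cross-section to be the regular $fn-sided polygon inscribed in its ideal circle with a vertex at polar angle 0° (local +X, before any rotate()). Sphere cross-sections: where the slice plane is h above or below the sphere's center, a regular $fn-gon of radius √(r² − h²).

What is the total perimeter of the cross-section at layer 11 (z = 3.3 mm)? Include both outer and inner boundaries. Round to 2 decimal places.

27.08 mm

At z = 3.3 mm: the sphere: section is a regular 16-gon, circumradius = √(r²−h²) = √(4.5²−1.2²) = 4.337 (perimeter = 2·16·4.337·sin(180°/16) = 27.08 mm); the r=3.5 sphere at (4, 15) slices to a regular 16-gon of circumradius 3.407 (√(r²−h²) with h=0.8 from center) (perimeter = 2·16·3.407·sin(180°/16) = 21.27 mm); Subtracting the remaining from the first: starting from the r=4.5 sphere, the r=3.5 sphere at (4, 15) misses the remaining region (no effect) — boundary = 27.08 mm. Overall, the cross-section is a single solid region. Total boundary length (outer) = 27.08 mm.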